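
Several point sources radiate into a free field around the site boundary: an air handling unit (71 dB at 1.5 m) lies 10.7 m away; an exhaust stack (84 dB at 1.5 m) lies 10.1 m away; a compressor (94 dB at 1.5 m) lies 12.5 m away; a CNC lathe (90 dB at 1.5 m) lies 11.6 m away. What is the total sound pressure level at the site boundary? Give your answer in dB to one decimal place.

77.7 dB

First find each source's level at the receiver (point-source: −20·log₁₀(r/r_ref)), then combine on an intensity basis.
air handling unit: 71 − 20·log₁₀(10.7/1.5) = 71 − 17.07 = 53.93 dB.
exhaust stack: 84 − 20·log₁₀(10.1/1.5) = 84 − 16.56 = 67.44 dB.
compressor: 94 − 20·log₁₀(12.5/1.5) = 94 − 18.42 = 75.58 dB.
CNC lathe: 90 − 20·log₁₀(11.6/1.5) = 90 − 17.77 = 72.23 dB.
Σ 10^(L/10) = 5.868e+07 → L_total = 10·log₁₀(5.868e+07) = 77.68 dB.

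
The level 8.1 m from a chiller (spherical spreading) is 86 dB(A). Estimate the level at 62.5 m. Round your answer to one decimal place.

68.3 dB(A)

Point-source attenuation: ΔL = 20·log₁₀(r₂/r₁) = 20·log₁₀(62.5/8.1) = 17.748 dB.
L₂ = 86 − 20·log₁₀(62.5/8.1) = 86 − 17.748 = 68.25 dB(A).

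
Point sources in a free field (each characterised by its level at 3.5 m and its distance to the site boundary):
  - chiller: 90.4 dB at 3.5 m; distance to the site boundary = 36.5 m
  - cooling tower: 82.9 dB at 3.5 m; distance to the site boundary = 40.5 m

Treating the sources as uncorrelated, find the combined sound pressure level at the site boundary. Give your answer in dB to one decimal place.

Apply inverse-square spreading to bring every level to the receiver, then sum 10^(L/10).
chiller: 90.4 − 20·log₁₀(36.5/3.5) = 90.4 − 20.36 = 70.04 dB.
cooling tower: 82.9 − 20·log₁₀(40.5/3.5) = 82.9 − 21.27 = 61.63 dB.
Σ 10^(L/10) = 1.154e+07 → L_total = 10·log₁₀(1.154e+07) = 70.62 dB.

70.6 dB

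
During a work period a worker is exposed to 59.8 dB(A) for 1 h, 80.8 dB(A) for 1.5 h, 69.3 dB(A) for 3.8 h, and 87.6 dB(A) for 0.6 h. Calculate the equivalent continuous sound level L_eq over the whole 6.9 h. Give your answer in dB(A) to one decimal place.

Weight each interval's intensity by its duration and average over T = 6.9 h:
Σ tᵢ·10^(Lᵢ/10) = 1·10^(59.8/10) + 1.5·10^(80.8/10) + 3.8·10^(69.3/10) + 0.6·10^(87.6/10) = 5.589e+08.
L_eq = 10·log₁₀(5.589e+08/6.9) = 79.08 dB(A).

79.1 dB(A)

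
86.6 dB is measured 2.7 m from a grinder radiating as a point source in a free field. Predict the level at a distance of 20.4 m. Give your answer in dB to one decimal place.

For a point source, L₂ = L₁ − 20·log₁₀(r₂/r₁).
L₂ = 86.6 − 20·log₁₀(20.4/2.7) = 86.6 − 17.565 = 69.03 dB.

69.0 dB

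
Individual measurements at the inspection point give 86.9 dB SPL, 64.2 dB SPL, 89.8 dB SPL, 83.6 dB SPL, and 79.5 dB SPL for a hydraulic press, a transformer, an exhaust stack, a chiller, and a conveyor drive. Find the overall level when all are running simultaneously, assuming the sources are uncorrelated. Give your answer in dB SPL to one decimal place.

92.5 dB SPL

For uncorrelated sources the intensities add, so convert each level to linear form, sum, and take 10·log₁₀ of the total.
Σ 10^(L/10) = 10^(86.9/10) + 10^(64.2/10) + 10^(89.8/10) + 10^(83.6/10) + 10^(79.5/10) = 1.766e+09.
L_total = 10·log₁₀(1.766e+09) = 92.47 dB SPL.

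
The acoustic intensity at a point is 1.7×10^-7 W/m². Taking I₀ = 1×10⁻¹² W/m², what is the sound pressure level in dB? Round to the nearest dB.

52 dB

L = 10·log₁₀(I/I₀) = 10·log₁₀(1.7×10^-7/10⁻¹²) = 10·log₁₀(1.7×10^5).
L = 10·(0.2304 + 5) = 52.30 dB.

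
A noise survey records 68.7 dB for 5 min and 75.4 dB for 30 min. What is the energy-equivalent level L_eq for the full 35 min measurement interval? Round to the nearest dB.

Weight each interval's intensity by its duration and average over T = 35 min:
Σ tᵢ·10^(Lᵢ/10) = 5·10^(68.7/10) + 30·10^(75.4/10) = 1.077e+09.
L_eq = 10·log₁₀(1.077e+09/35) = 74.88 dB.

75 dB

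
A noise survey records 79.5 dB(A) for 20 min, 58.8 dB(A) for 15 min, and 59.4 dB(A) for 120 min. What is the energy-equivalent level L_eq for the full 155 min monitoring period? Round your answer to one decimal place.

70.9 dB(A)

L_eq = 10·log₁₀[(1/T)·Σ tᵢ·10^(Lᵢ/10)] with T = 155 min.
Σ tᵢ·10^(Lᵢ/10) = 20·10^(79.5/10) + 15·10^(58.8/10) + 120·10^(59.4/10) = 1.898e+09.
L_eq = 10·log₁₀(1.898e+09/155) = 70.88 dB(A).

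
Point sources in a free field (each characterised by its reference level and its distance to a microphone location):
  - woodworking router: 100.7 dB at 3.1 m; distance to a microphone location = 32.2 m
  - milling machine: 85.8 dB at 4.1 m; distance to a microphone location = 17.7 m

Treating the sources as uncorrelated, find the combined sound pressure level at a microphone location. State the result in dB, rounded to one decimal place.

81.1 dB

Apply inverse-square spreading to bring every level to the receiver, then sum 10^(L/10).
woodworking router: 100.7 − 20·log₁₀(32.2/3.1) = 100.7 − 20.33 = 80.37 dB.
milling machine: 85.8 − 20·log₁₀(17.7/4.1) = 85.8 − 12.70 = 73.10 dB.
Σ 10^(L/10) = 1.293e+08 → L_total = 10·log₁₀(1.293e+08) = 81.12 dB.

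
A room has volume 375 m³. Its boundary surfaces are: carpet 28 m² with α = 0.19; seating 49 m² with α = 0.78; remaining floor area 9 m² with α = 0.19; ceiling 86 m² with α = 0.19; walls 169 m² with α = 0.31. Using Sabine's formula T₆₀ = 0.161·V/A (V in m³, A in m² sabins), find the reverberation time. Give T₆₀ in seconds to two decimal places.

0.53 s

A = Σ Sᵢαᵢ = 28·0.19 + 49·0.78 + 9·0.19 + 86·0.19 + 169·0.31 = 113.98 m².
T₆₀ = 0.161·V/A = 0.161·375/113.98 = 0.530 s.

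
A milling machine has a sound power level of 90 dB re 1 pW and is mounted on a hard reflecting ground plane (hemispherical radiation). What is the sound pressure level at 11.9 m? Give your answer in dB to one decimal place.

60.5 dB

Free-field hemispherical radiation: L_p = L_w − 10·log₁₀(2π·r²), r = 11.9 m.
2π·r² = 889.8 m², 10·log₁₀ of that is 29.493 dB.
L_p = 90 − 29.493 = 60.51 dB.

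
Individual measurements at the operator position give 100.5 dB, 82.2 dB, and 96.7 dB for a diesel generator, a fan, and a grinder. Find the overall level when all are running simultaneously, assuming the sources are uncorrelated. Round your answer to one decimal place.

102.1 dB

For uncorrelated sources the intensities add, so convert each level to linear form, sum, and take 10·log₁₀ of the total.
Σ 10^(L/10) = 10^(100.5/10) + 10^(82.2/10) + 10^(96.7/10) = 1.606e+10.
L_total = 10·log₁₀(1.606e+10) = 102.06 dB.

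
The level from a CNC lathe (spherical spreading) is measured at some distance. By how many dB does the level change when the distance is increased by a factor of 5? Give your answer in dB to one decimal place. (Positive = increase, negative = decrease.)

A point source loses 6 dB per doubling of distance; generally ΔL = −20·log₁₀(r₂/r₁).
ΔL = −20·log₁₀(5) = -13.98 dB.

-14.0 dB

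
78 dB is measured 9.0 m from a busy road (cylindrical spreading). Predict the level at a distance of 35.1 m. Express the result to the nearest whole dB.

Cylindrical spreading from a line source gives a 10·log₁₀(r₂/r₁) drop.
L₂ = 78 − 10·log₁₀(35.1/9.0) = 78 − 5.911 = 72.09 dB.

72 dB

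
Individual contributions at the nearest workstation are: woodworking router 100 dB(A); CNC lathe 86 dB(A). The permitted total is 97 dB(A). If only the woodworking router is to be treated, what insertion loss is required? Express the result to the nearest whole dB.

3 dB

Everything except the woodworking router sums to 10^(86/10) = 3.981e+08 in linear terms, 86.00 dB(A).
The limit corresponds to 10^(97/10) = 5.012e+09; subtracting the fixed part leaves 4.614e+09 for the woodworking router, i.e. 96.64 dB(A).
Required insertion loss = 100 − 96.64 = 3.36 dB.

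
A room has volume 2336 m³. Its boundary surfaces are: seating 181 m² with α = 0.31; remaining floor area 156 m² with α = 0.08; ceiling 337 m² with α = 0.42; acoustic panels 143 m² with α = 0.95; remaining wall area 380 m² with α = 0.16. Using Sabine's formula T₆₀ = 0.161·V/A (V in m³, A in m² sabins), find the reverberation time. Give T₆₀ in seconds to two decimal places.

Summing Sᵢαᵢ: 181·0.31 + 156·0.08 + 337·0.42 + 143·0.95 + 380·0.16 = 406.78 m².
T₆₀ = 0.161·V/A = 0.161·2336/406.78 = 0.925 s.

0.92 s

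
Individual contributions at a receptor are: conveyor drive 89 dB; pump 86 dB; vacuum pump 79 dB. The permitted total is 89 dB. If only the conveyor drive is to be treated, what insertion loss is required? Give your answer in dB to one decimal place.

4.0 dB

Fixed contribution from the other sources: Σ 10^(L/10) = 10^(86/10) + 10^(79/10) = 4.775e+08 (86.79 dB).
The limit corresponds to 10^(89/10) = 7.943e+08; subtracting the fixed part leaves 3.168e+08 for the conveyor drive, i.e. 85.01 dB.
So the conveyor drive must be reduced from 89 to 85.01 dB: IL = 3.99 dB.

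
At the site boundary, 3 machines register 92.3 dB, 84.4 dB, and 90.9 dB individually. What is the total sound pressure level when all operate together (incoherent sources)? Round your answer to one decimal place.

95.1 dB

For uncorrelated sources the intensities add, so convert each level to linear form, sum, and take 10·log₁₀ of the total.
Σ 10^(L/10) = 10^(92.3/10) + 10^(84.4/10) + 10^(90.9/10) = 3.204e+09.
L_total = 10·log₁₀(3.204e+09) = 95.06 dB.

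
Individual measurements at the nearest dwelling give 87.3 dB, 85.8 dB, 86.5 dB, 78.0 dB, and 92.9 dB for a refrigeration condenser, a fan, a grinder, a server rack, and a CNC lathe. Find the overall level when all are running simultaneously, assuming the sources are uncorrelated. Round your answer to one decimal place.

For uncorrelated sources the intensities add, so convert each level to linear form, sum, and take 10·log₁₀ of the total.
Σ 10^(L/10) = 10^(87.3/10) + 10^(85.8/10) + 10^(86.5/10) + 10^(78.0/10) + 10^(92.9/10) = 3.377e+09.
L_total = 10·log₁₀(3.377e+09) = 95.29 dB.

95.3 dB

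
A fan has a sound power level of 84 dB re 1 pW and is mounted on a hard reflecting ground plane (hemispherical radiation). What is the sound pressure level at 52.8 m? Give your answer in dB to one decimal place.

L_p = L_w − 10·log₁₀(2π·r²) with r = 52.8 m.
2π·r² = 1.752e+04 m², 10·log₁₀ of that is 42.434 dB.
L_p = 84 − 42.434 = 41.57 dB.

41.6 dB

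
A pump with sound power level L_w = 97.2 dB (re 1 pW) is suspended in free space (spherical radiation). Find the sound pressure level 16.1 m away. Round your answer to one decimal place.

62.1 dB

Free-field spherical radiation: L_p = L_w − 10·log₁₀(4π·r²), r = 16.1 m.
4π·r² = 3257 m², 10·log₁₀ of that is 35.129 dB.
L_p = 97.2 − 35.129 = 62.07 dB.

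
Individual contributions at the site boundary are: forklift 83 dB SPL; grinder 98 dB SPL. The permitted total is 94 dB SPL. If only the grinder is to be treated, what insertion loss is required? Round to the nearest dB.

4 dB

Fixed contribution from the other source: Σ 10^(L/10) = 10^(83/10) = 1.995e+08 (83.00 dB SPL).
The limit corresponds to 10^(94/10) = 2.512e+09; subtracting the fixed part leaves 2.312e+09 for the grinder, i.e. 93.64 dB SPL.
So the grinder must be reduced from 98 to 93.64 dB SPL: IL = 4.36 dB.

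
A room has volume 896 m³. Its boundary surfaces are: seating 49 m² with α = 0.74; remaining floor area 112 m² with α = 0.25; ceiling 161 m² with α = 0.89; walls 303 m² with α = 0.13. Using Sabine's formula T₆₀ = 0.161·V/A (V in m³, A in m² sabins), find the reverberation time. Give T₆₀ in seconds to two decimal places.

Summing Sᵢαᵢ: 49·0.74 + 112·0.25 + 161·0.89 + 303·0.13 = 246.94 m².
T₆₀ = 0.161·V/A = 0.161·896/246.94 = 0.584 s.

0.58 s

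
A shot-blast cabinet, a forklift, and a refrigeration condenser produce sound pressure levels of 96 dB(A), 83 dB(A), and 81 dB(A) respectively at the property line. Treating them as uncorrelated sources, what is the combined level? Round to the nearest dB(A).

96 dB(A)

For uncorrelated sources the intensities add, so convert each level to linear form, sum, and take 10·log₁₀ of the total.
Σ 10^(L/10) = 10^(96/10) + 10^(83/10) + 10^(81/10) = 4.306e+09.
L_total = 10·log₁₀(4.306e+09) = 96.34 dB(A).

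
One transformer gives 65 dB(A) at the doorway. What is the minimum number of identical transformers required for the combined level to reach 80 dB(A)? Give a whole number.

N identical sources give L₁ + 10·log₁₀ N, so require 10·log₁₀ N ≥ 80 − 65 = 15.0 dB.
N ≥ 10^(15.0/10) = 31.623, so N = 32.

32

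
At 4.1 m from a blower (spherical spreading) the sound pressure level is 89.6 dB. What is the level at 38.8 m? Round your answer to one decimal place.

70.1 dB

Point-source attenuation: ΔL = 20·log₁₀(r₂/r₁) = 20·log₁₀(38.8/4.1) = 19.521 dB.
L₂ = 89.6 − 20·log₁₀(38.8/4.1) = 89.6 − 19.521 = 70.08 dB.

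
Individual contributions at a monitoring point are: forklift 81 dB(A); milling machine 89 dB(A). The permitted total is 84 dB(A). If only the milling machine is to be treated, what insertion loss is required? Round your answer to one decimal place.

8.0 dB

The untreated sources together contribute 10^(81/10) = 1.259e+08, i.e. 81.00 dB(A).
To meet 84 dB(A) overall, the treated milling machine may contribute at most 10^(84/10) − 1.259e+08 = 1.253e+08, i.e. 80.98 dB(A).
Required insertion loss = 89 − 80.98 = 8.02 dB.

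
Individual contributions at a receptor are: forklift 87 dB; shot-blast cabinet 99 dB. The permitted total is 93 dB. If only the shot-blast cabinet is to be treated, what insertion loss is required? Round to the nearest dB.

7 dB

Everything except the shot-blast cabinet sums to 10^(87/10) = 5.012e+08 in linear terms, 87.00 dB.
To meet 93 dB overall, the treated shot-blast cabinet may contribute at most 10^(93/10) − 5.012e+08 = 1.494e+09, i.e. 91.74 dB.
Required insertion loss = 99 − 91.74 = 7.26 dB.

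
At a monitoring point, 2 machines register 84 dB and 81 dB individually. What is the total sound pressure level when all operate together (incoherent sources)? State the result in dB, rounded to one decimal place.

Incoherent sources combine by intensity addition: L_total = 10·log₁₀(Σ 10^(L_i/10)).
Σ 10^(L/10) = 10^(84/10) + 10^(81/10) = 3.771e+08.
L_total = 10·log₁₀(3.771e+08) = 85.76 dB.

85.8 dB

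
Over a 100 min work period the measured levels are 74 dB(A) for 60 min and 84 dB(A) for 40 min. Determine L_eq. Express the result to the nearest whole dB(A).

81 dB(A)

L_eq = 10·log₁₀[(1/T)·Σ tᵢ·10^(Lᵢ/10)] with T = 100 min.
Σ tᵢ·10^(Lᵢ/10) = 60·10^(74/10) + 40·10^(84/10) = 1.155e+10.
L_eq = 10·log₁₀(1.155e+10/100) = 80.63 dB(A).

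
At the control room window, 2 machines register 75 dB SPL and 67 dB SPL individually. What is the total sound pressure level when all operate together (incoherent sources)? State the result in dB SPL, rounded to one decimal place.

For uncorrelated sources the intensities add, so convert each level to linear form, sum, and take 10·log₁₀ of the total.
Σ 10^(L/10) = 10^(75/10) + 10^(67/10) = 3.663e+07.
L_total = 10·log₁₀(3.663e+07) = 75.64 dB SPL.

75.6 dB SPL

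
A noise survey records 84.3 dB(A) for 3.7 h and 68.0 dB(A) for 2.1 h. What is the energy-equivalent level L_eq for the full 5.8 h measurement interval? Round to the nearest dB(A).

L_eq = 10·log₁₀[(1/T)·Σ tᵢ·10^(Lᵢ/10)] with T = 5.8 h.
Σ tᵢ·10^(Lᵢ/10) = 3.7·10^(84.3/10) + 2.1·10^(68.0/10) = 1.009e+09.
L_eq = 10·log₁₀(1.009e+09/5.8) = 82.41 dB(A).

82 dB(A)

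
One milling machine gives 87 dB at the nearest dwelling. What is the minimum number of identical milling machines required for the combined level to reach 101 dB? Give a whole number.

26

N identical sources give L₁ + 10·log₁₀ N, so require 10·log₁₀ N ≥ 101 − 87 = 14.0 dB.
N ≥ 10^(14.0/10) = 25.119, so N = 26.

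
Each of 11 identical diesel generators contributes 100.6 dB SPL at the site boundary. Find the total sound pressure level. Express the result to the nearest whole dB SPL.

111 dB SPL

With 11 equal, uncorrelated contributions the intensity is 11× that of one unit, giving a rise of 10·log₁₀ 11.
L_total = 100.6 + 10·log₁₀(11) = 100.6 + 10.414 = 111.01 dB SPL.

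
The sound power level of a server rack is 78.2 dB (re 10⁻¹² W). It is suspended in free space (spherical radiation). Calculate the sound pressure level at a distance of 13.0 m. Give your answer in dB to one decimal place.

44.9 dB

The power spreads over a sphere of area 4π·r², so L_p = L_w − 10·log₁₀(4π·r²).
4π·r² = 2124 m², 10·log₁₀ of that is 33.271 dB.
L_p = 78.2 − 33.271 = 44.93 dB.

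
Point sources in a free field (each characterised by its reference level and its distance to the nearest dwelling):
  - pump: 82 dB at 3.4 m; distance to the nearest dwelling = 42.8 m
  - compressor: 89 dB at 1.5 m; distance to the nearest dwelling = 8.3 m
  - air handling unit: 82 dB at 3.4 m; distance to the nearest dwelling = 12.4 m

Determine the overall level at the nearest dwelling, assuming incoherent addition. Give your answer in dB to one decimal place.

First find each source's level at the receiver (point-source: −20·log₁₀(r/r_ref)), then combine on an intensity basis.
pump: 82 − 20·log₁₀(42.8/3.4) = 82 − 22.00 = 60.00 dB.
compressor: 89 − 20·log₁₀(8.3/1.5) = 89 − 14.86 = 74.14 dB.
air handling unit: 82 − 20·log₁₀(12.4/3.4) = 82 − 11.24 = 70.76 dB.
Σ 10^(L/10) = 3.886e+07 → L_total = 10·log₁₀(3.886e+07) = 75.89 dB.

75.9 dB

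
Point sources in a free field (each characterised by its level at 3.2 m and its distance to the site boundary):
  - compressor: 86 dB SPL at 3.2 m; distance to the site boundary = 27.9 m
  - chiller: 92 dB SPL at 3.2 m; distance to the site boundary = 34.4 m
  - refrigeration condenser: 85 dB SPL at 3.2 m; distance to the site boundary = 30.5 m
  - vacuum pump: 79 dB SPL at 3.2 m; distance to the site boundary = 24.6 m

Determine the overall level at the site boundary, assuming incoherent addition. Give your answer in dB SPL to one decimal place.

Propagate each source to the receiver with L = L_ref − 20·log₁₀(r/r_ref), then add intensities.
compressor: 86 − 20·log₁₀(27.9/3.2) = 86 − 18.81 = 67.19 dB SPL.
chiller: 92 − 20·log₁₀(34.4/3.2) = 92 − 20.63 = 71.37 dB SPL.
refrigeration condenser: 85 − 20·log₁₀(30.5/3.2) = 85 − 19.58 = 65.42 dB SPL.
vacuum pump: 79 − 20·log₁₀(24.6/3.2) = 79 − 17.72 = 61.28 dB SPL.
Σ 10^(L/10) = 2.378e+07 → L_total = 10·log₁₀(2.378e+07) = 73.76 dB SPL.

73.8 dB SPL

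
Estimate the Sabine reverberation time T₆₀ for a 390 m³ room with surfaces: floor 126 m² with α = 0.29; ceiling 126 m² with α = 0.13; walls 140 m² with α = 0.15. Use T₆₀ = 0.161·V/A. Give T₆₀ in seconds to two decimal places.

0.85 s

Summing Sᵢαᵢ: 126·0.29 + 126·0.13 + 140·0.15 = 73.92 m².
T₆₀ = 0.161·V/A = 0.161·390/73.92 = 0.849 s.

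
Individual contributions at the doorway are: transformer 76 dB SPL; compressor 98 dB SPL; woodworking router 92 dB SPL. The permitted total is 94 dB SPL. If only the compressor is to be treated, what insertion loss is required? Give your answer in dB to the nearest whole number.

Everything except the compressor sums to 10^(76/10) + 10^(92/10) = 1.625e+09 in linear terms, 92.11 dB SPL.
To meet 94 dB SPL overall, the treated compressor may contribute at most 10^(94/10) − 1.625e+09 = 8.872e+08, i.e. 89.48 dB SPL.
So the compressor must be reduced from 98 to 89.48 dB SPL: IL = 8.52 dB.

9 dB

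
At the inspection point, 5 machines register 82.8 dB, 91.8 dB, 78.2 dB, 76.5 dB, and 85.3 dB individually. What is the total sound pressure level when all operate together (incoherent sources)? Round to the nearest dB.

93 dB

For uncorrelated sources the intensities add, so convert each level to linear form, sum, and take 10·log₁₀ of the total.
Σ 10^(L/10) = 10^(82.8/10) + 10^(91.8/10) + 10^(78.2/10) + 10^(76.5/10) + 10^(85.3/10) = 2.154e+09.
L_total = 10·log₁₀(2.154e+09) = 93.33 dB.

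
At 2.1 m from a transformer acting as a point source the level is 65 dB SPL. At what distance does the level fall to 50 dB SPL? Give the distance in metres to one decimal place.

Point-source spreading drops the level by 20·log₁₀(r₂/r₁); inverting, r₂/r₁ = 10^(ΔL/20).
r₂ = 2.1·10^((65−50)/20) = 2.1·10^(15.0/20) = 11.81 m.

11.8 m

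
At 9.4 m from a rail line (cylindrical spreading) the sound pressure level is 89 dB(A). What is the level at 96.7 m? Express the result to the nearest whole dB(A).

Line-source attenuation: ΔL = 10·log₁₀(r₂/r₁) = 10·log₁₀(96.7/9.4) = 10.123 dB.
L₂ = 89 − 10·log₁₀(96.7/9.4) = 89 − 10.123 = 78.88 dB(A).

79 dB(A)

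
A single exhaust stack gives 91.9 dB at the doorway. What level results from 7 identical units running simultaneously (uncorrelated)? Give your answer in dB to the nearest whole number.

With 7 equal, uncorrelated contributions the intensity is 7× that of one unit, giving a rise of 10·log₁₀ 7.
L_total = 91.9 + 10·log₁₀(7) = 91.9 + 8.451 = 100.35 dB.

100 dB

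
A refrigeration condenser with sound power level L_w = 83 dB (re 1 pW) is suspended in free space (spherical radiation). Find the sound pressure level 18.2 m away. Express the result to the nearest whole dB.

47 dB

The power spreads over a sphere of area 4π·r², so L_p = L_w − 10·log₁₀(4π·r²).
4π·r² = 4162 m², 10·log₁₀ of that is 36.194 dB.
L_p = 83 − 36.194 = 46.81 dB.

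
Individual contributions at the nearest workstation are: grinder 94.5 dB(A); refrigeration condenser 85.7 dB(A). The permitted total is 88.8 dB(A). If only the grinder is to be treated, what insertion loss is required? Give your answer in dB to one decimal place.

8.6 dB

The untreated sources together contribute 10^(85.7/10) = 3.715e+08, i.e. 85.70 dB(A).
To meet 88.8 dB(A) overall, the treated grinder may contribute at most 10^(88.8/10) − 3.715e+08 = 3.870e+08, i.e. 85.88 dB(A).
So the grinder must be reduced from 94.5 to 85.88 dB(A): IL = 8.62 dB.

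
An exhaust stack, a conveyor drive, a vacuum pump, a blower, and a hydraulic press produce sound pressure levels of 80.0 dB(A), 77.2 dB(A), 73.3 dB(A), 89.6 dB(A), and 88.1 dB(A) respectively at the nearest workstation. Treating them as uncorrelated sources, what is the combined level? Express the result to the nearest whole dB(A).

92 dB(A)

Incoherent sources combine by intensity addition: L_total = 10·log₁₀(Σ 10^(L_i/10)).
Σ 10^(L/10) = 10^(80.0/10) + 10^(77.2/10) + 10^(73.3/10) + 10^(89.6/10) + 10^(88.1/10) = 1.732e+09.
L_total = 10·log₁₀(1.732e+09) = 92.38 dB(A).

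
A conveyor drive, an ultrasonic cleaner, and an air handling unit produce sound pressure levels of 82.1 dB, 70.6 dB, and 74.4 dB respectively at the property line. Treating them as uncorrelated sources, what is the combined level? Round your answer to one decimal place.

Incoherent sources combine by intensity addition: L_total = 10·log₁₀(Σ 10^(L_i/10)).
Σ 10^(L/10) = 10^(82.1/10) + 10^(70.6/10) + 10^(74.4/10) = 2.012e+08.
L_total = 10·log₁₀(2.012e+08) = 83.04 dB.

83.0 dB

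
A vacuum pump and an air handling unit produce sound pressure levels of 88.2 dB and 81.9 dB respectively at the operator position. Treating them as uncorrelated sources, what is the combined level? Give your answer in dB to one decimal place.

Incoherent sources combine by intensity addition: L_total = 10·log₁₀(Σ 10^(L_i/10)).
Σ 10^(L/10) = 10^(88.2/10) + 10^(81.9/10) = 8.156e+08.
L_total = 10·log₁₀(8.156e+08) = 89.11 dB.

89.1 dB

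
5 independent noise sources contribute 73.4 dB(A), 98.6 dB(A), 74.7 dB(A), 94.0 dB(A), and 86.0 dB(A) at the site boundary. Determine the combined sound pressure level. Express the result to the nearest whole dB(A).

Incoherent sources combine by intensity addition: L_total = 10·log₁₀(Σ 10^(L_i/10)).
Σ 10^(L/10) = 10^(73.4/10) + 10^(98.6/10) + 10^(74.7/10) + 10^(94.0/10) + 10^(86.0/10) = 1.021e+10.
L_total = 10·log₁₀(1.021e+10) = 100.09 dB(A).

100 dB(A)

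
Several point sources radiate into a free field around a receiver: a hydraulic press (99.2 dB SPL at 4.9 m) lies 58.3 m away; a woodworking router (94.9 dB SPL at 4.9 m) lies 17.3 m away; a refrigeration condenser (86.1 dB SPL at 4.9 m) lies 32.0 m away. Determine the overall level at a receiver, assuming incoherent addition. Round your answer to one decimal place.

85.0 dB SPL

First find each source's level at the receiver (point-source: −20·log₁₀(r/r_ref)), then combine on an intensity basis.
hydraulic press: 99.2 − 20·log₁₀(58.3/4.9) = 99.2 − 21.51 = 77.69 dB SPL.
woodworking router: 94.9 − 20·log₁₀(17.3/4.9) = 94.9 − 10.96 = 83.94 dB SPL.
refrigeration condenser: 86.1 − 20·log₁₀(32.0/4.9) = 86.1 − 16.30 = 69.80 dB SPL.
Σ 10^(L/10) = 3.162e+08 → L_total = 10·log₁₀(3.162e+08) = 85.00 dB SPL.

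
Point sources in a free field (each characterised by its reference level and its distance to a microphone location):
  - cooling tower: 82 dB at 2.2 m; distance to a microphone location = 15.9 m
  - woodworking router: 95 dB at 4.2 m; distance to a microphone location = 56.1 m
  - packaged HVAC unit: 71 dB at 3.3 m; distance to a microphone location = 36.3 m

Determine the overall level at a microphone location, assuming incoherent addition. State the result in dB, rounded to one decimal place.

Propagate each source to the receiver with L = L_ref − 20·log₁₀(r/r_ref), then add intensities.
cooling tower: 82 − 20·log₁₀(15.9/2.2) = 82 − 17.18 = 64.82 dB.
woodworking router: 95 − 20·log₁₀(56.1/4.2) = 95 − 22.51 = 72.49 dB.
packaged HVAC unit: 71 − 20·log₁₀(36.3/3.3) = 71 − 20.83 = 50.17 dB.
Σ 10^(L/10) = 2.086e+07 → L_total = 10·log₁₀(2.086e+07) = 73.19 dB.

73.2 dB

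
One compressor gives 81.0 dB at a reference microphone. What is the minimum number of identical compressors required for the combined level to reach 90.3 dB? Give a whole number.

N identical sources give L₁ + 10·log₁₀ N, so require 10·log₁₀ N ≥ 90.3 − 81.0 = 9.3 dB.
N ≥ 10^(9.3/10) = 8.511, so N = 9.

9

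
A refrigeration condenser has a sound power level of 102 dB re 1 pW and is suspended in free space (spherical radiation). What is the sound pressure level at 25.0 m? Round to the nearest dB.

The power spreads over a sphere of area 4π·r², so L_p = L_w − 10·log₁₀(4π·r²).
4π·r² = 7854 m², 10·log₁₀ of that is 38.951 dB.
L_p = 102 − 38.951 = 63.05 dB.

63 dB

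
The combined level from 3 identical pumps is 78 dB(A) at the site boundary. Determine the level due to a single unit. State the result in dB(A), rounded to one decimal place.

73.2 dB(A)

Dividing the total intensity by 3 lowers the level by 10·log₁₀ 3 = 4.771 dB: L₁ = 78 − 4.771.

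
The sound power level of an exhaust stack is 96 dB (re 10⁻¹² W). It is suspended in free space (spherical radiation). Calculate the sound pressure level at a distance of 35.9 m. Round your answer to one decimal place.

The power spreads over a sphere of area 4π·r², so L_p = L_w − 10·log₁₀(4π·r²).
4π·r² = 1.62e+04 m², 10·log₁₀ of that is 42.094 dB.
L_p = 96 − 42.094 = 53.91 dB.

53.9 dB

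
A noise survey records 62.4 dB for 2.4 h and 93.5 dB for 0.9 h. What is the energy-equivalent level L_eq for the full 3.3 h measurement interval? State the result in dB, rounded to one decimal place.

L_eq = 10·log₁₀[(1/T)·Σ tᵢ·10^(Lᵢ/10)] with T = 3.3 h.
Σ tᵢ·10^(Lᵢ/10) = 2.4·10^(62.4/10) + 0.9·10^(93.5/10) = 2.019e+09.
L_eq = 10·log₁₀(2.019e+09/3.3) = 87.87 dB.

87.9 dB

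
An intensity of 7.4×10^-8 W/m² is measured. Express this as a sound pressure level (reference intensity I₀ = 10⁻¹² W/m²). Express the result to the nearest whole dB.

49 dB

L = 10·log₁₀(I/I₀) = 10·log₁₀(7.4×10^-8/10⁻¹²) = 10·log₁₀(7.4×10^4).
L = 10·(0.8692 + 4) = 48.69 dB.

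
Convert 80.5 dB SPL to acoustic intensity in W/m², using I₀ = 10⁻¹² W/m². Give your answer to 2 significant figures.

0.00011 W/m²

L = 10·log₁₀(I/I₀) ⇒ I = I₀·10^(L/10) = 10⁻¹² × 10^8.05.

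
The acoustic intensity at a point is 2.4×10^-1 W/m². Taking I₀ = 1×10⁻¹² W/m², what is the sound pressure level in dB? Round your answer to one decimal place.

113.8 dB

L = 10·log₁₀(I/I₀) = 10·log₁₀(2.4×10^-1/10⁻¹²) = 10·log₁₀(2.4×10^11).
L = 10·(0.3802 + 11) = 113.80 dB.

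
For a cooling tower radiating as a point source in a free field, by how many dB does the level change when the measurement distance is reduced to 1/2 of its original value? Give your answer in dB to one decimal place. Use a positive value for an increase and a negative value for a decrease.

+6.0 dB

A point source loses 6 dB per doubling of distance; generally ΔL = −20·log₁₀(r₂/r₁).
ΔL = −20·log₁₀(0.5) = +6.02 dB.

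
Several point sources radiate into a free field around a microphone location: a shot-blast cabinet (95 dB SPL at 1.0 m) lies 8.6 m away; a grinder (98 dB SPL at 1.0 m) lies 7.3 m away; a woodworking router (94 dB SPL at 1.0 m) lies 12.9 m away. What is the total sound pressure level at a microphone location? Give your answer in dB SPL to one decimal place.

82.5 dB SPL

First find each source's level at the receiver (point-source: −20·log₁₀(r/r_ref)), then combine on an intensity basis.
shot-blast cabinet: 95 − 20·log₁₀(8.6/1.0) = 95 − 18.69 = 76.31 dB SPL.
grinder: 98 − 20·log₁₀(7.3/1.0) = 98 − 17.27 = 80.73 dB SPL.
woodworking router: 94 − 20·log₁₀(12.9/1.0) = 94 − 22.21 = 71.79 dB SPL.
Σ 10^(L/10) = 1.763e+08 → L_total = 10·log₁₀(1.763e+08) = 82.46 dB SPL.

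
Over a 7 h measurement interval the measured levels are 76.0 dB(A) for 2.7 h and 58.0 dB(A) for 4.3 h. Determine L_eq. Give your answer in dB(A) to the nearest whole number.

L_eq = 10·log₁₀[(1/T)·Σ tᵢ·10^(Lᵢ/10)] with T = 7 h.
Σ tᵢ·10^(Lᵢ/10) = 2.7·10^(76.0/10) + 4.3·10^(58.0/10) = 1.102e+08.
L_eq = 10·log₁₀(1.102e+08/7) = 71.97 dB(A).

72 dB(A)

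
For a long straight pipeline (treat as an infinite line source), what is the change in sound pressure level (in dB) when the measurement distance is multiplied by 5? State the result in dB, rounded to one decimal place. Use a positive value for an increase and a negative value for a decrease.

-7.0 dB

With cylindrical spreading the level changes by −10·log₁₀(r₂/r₁).
ΔL = −10·log₁₀(5) = -6.99 dB.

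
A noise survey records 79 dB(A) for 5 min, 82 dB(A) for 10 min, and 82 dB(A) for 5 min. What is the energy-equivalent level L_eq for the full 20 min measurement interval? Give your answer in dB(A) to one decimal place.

81.4 dB(A)

The energy average is taken in the linear domain: L_eq = 10·log₁₀[(Σ tᵢ·10^(Lᵢ/10))/T], T = 20 min.
Σ tᵢ·10^(Lᵢ/10) = 5·10^(79/10) + 10·10^(82/10) + 5·10^(82/10) = 2.775e+09.
L_eq = 10·log₁₀(2.775e+09/20) = 81.42 dB(A).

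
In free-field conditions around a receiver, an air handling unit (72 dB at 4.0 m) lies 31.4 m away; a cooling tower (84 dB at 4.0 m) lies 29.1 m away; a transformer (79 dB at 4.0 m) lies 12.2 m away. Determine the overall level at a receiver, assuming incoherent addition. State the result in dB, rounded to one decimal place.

71.3 dB

Apply inverse-square spreading to bring every level to the receiver, then sum 10^(L/10).
air handling unit: 72 − 20·log₁₀(31.4/4.0) = 72 − 17.90 = 54.10 dB.
cooling tower: 84 − 20·log₁₀(29.1/4.0) = 84 − 17.24 = 66.76 dB.
transformer: 79 − 20·log₁₀(12.2/4.0) = 79 − 9.69 = 69.31 dB.
Σ 10^(L/10) = 1.354e+07 → L_total = 10·log₁₀(1.354e+07) = 71.32 dB.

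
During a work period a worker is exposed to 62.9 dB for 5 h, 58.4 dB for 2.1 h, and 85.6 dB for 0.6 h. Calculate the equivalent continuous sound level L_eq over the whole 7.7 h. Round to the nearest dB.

Weight each interval's intensity by its duration and average over T = 7.7 h:
Σ tᵢ·10^(Lᵢ/10) = 5·10^(62.9/10) + 2.1·10^(58.4/10) + 0.6·10^(85.6/10) = 2.290e+08.
L_eq = 10·log₁₀(2.290e+08/7.7) = 74.73 dB.

75 dB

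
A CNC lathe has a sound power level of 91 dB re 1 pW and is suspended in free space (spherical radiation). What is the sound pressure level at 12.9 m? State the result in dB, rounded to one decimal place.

57.8 dB

Free-field spherical radiation: L_p = L_w − 10·log₁₀(4π·r²), r = 12.9 m.
4π·r² = 2091 m², 10·log₁₀ of that is 33.204 dB.
L_p = 91 − 33.204 = 57.80 dB.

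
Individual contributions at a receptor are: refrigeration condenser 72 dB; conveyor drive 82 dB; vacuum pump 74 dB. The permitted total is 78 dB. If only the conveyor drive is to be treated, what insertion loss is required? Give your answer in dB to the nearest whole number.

9 dB

Fixed contribution from the other sources: Σ 10^(L/10) = 10^(72/10) + 10^(74/10) = 4.097e+07 (76.12 dB).
The limit corresponds to 10^(78/10) = 6.310e+07; subtracting the fixed part leaves 2.213e+07 for the conveyor drive, i.e. 73.45 dB.
So the conveyor drive must be reduced from 82 to 73.45 dB: IL = 8.55 dB.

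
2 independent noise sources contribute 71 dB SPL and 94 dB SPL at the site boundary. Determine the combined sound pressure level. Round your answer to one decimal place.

94.0 dB SPL

Incoherent sources combine by intensity addition: L_total = 10·log₁₀(Σ 10^(L_i/10)).
Σ 10^(L/10) = 10^(71/10) + 10^(94/10) = 2.524e+09.
L_total = 10·log₁₀(2.524e+09) = 94.02 dB SPL.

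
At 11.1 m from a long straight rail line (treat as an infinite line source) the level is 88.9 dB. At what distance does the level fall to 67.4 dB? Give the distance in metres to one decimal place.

1567.9 m

The 21.5 dB drop corresponds to a distance ratio of 10^(21.5/10) for a line source.
r₂ = 11.1·10^((88.9−67.4)/10) = 11.1·10^(21.5/10) = 1567.92 m.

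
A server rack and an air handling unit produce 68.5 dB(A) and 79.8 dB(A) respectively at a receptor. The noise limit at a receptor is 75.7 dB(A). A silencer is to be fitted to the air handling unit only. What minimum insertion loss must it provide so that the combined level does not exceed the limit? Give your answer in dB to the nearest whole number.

5 dB

Fixed contribution from the other source: Σ 10^(L/10) = 10^(68.5/10) = 7.079e+06 (68.50 dB(A)).
The limit corresponds to 10^(75.7/10) = 3.715e+07; subtracting the fixed part leaves 3.007e+07 for the air handling unit, i.e. 74.78 dB(A).
So the air handling unit must be reduced from 79.8 to 74.78 dB(A): IL = 5.02 dB.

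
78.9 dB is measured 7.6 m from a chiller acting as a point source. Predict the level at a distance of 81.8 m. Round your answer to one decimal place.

Point-source attenuation: ΔL = 20·log₁₀(r₂/r₁) = 20·log₁₀(81.8/7.6) = 20.639 dB.
L₂ = 78.9 − 20·log₁₀(81.8/7.6) = 78.9 − 20.639 = 58.26 dB.

58.3 dB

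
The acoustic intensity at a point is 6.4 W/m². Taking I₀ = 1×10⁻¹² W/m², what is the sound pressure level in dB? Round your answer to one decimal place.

128.1 dB

I/I₀ = 6.4/10⁻¹² = 6.4×10^12, and L = 10·log₁₀(I/I₀).
L = 10·(0.8062 + 12) = 128.06 dB.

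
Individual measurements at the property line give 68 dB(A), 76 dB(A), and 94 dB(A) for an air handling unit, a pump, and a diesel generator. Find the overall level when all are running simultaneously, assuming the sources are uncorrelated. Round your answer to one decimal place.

For uncorrelated sources the intensities add, so convert each level to linear form, sum, and take 10·log₁₀ of the total.
Σ 10^(L/10) = 10^(68/10) + 10^(76/10) + 10^(94/10) = 2.558e+09.
L_total = 10·log₁₀(2.558e+09) = 94.08 dB(A).

94.1 dB(A)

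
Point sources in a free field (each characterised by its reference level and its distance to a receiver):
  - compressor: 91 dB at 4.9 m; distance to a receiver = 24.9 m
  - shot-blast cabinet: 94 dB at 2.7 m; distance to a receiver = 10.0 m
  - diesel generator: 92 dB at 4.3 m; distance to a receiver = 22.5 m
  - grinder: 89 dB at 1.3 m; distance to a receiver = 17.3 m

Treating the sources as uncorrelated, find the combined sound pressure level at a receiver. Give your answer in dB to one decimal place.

Propagate each source to the receiver with L = L_ref − 20·log₁₀(r/r_ref), then add intensities.
compressor: 91 − 20·log₁₀(24.9/4.9) = 91 − 14.12 = 76.88 dB.
shot-blast cabinet: 94 − 20·log₁₀(10.0/2.7) = 94 − 11.37 = 82.63 dB.
diesel generator: 92 − 20·log₁₀(22.5/4.3) = 92 − 14.37 = 77.63 dB.
grinder: 89 − 20·log₁₀(17.3/1.3) = 89 − 22.48 = 66.52 dB.
Σ 10^(L/10) = 2.942e+08 → L_total = 10·log₁₀(2.942e+08) = 84.69 dB.

84.7 dB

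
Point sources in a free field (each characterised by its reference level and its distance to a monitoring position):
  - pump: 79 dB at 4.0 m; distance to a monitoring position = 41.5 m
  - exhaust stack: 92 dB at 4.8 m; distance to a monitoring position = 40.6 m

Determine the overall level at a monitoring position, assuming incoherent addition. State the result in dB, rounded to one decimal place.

73.6 dB

Propagate each source to the receiver with L = L_ref − 20·log₁₀(r/r_ref), then add intensities.
pump: 79 − 20·log₁₀(41.5/4.0) = 79 − 20.32 = 58.68 dB.
exhaust stack: 92 − 20·log₁₀(40.6/4.8) = 92 − 18.55 = 73.45 dB.
Σ 10^(L/10) = 2.289e+07 → L_total = 10·log₁₀(2.289e+07) = 73.60 dB.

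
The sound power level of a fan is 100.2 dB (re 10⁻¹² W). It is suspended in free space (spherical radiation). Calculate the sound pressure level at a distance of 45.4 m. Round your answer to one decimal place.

56.1 dB

Free-field spherical radiation: L_p = L_w − 10·log₁₀(4π·r²), r = 45.4 m.
4π·r² = 2.59e+04 m², 10·log₁₀ of that is 44.133 dB.
L_p = 100.2 − 44.133 = 56.07 dB.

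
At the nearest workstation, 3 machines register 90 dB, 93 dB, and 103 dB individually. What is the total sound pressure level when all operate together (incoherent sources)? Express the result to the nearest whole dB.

104 dB

For uncorrelated sources the intensities add, so convert each level to linear form, sum, and take 10·log₁₀ of the total.
Σ 10^(L/10) = 10^(90/10) + 10^(93/10) + 10^(103/10) = 2.295e+10.
L_total = 10·log₁₀(2.295e+10) = 103.61 dB.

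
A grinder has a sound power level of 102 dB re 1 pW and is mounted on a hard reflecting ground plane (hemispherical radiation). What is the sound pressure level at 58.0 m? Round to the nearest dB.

L_p = L_w − 10·log₁₀(2π·r²) with r = 58.0 m.
2π·r² = 2.114e+04 m², 10·log₁₀ of that is 43.250 dB.
L_p = 102 − 43.250 = 58.75 dB.

59 dB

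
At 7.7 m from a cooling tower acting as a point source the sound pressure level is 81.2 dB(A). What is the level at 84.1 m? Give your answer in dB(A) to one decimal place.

60.4 dB(A)

For a point source, L₂ = L₁ − 20·log₁₀(r₂/r₁).
L₂ = 81.2 − 20·log₁₀(84.1/7.7) = 81.2 − 20.766 = 60.43 dB(A).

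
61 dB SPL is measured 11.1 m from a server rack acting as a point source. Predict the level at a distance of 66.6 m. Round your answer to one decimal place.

Point-source attenuation: ΔL = 20·log₁₀(r₂/r₁) = 20·log₁₀(66.6/11.1) = 15.563 dB.
L₂ = 61 − 20·log₁₀(66.6/11.1) = 61 − 15.563 = 45.44 dB SPL.

45.4 dB SPL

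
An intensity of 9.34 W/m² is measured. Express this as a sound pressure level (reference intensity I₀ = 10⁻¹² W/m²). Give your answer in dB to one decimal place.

Dividing by I₀ shifts the exponent by 12: I/I₀ = 9.34×10^12.
L = 10·(0.9703 + 12) = 129.70 dB.

129.7 dB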